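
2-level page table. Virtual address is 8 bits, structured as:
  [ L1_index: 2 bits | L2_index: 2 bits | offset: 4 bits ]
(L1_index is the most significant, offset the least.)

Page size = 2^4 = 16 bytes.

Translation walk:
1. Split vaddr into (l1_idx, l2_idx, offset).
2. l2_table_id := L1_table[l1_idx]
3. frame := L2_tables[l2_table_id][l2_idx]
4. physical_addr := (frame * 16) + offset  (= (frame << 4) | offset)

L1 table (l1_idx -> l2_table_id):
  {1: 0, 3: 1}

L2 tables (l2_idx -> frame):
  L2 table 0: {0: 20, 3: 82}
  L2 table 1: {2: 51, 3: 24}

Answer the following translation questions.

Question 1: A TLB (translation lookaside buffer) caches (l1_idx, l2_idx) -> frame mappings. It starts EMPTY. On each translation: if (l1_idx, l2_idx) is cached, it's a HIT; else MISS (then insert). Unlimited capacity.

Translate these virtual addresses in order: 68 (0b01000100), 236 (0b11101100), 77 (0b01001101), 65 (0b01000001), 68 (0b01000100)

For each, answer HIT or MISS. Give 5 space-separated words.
vaddr=68: (1,0) not in TLB -> MISS, insert
vaddr=236: (3,2) not in TLB -> MISS, insert
vaddr=77: (1,0) in TLB -> HIT
vaddr=65: (1,0) in TLB -> HIT
vaddr=68: (1,0) in TLB -> HIT

Answer: MISS MISS HIT HIT HIT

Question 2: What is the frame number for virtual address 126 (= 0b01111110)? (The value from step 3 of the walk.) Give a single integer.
vaddr = 126: l1_idx=1, l2_idx=3
L1[1] = 0; L2[0][3] = 82

Answer: 82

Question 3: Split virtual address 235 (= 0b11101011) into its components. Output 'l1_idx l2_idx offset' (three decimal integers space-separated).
Answer: 3 2 11

Derivation:
vaddr = 235 = 0b11101011
  top 2 bits -> l1_idx = 3
  next 2 bits -> l2_idx = 2
  bottom 4 bits -> offset = 11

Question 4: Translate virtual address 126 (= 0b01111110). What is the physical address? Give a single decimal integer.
vaddr = 126 = 0b01111110
Split: l1_idx=1, l2_idx=3, offset=14
L1[1] = 0
L2[0][3] = 82
paddr = 82 * 16 + 14 = 1326

Answer: 1326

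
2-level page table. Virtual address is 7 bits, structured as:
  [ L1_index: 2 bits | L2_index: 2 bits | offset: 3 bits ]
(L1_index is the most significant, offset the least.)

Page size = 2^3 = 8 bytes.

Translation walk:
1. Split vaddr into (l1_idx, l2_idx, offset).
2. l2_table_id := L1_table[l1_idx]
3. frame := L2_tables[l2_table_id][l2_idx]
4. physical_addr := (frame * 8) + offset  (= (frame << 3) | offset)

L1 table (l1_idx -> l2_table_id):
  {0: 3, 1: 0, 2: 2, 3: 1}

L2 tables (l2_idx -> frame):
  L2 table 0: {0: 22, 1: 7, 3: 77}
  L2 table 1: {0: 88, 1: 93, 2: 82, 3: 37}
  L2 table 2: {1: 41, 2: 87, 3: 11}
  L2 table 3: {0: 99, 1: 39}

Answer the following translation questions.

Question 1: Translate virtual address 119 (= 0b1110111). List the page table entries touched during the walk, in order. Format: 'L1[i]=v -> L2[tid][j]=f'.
Answer: L1[3]=1 -> L2[1][2]=82

Derivation:
vaddr = 119 = 0b1110111
Split: l1_idx=3, l2_idx=2, offset=7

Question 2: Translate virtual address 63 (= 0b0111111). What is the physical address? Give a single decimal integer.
Answer: 623

Derivation:
vaddr = 63 = 0b0111111
Split: l1_idx=1, l2_idx=3, offset=7
L1[1] = 0
L2[0][3] = 77
paddr = 77 * 8 + 7 = 623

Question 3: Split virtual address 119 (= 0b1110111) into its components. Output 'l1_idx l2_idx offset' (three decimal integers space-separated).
vaddr = 119 = 0b1110111
  top 2 bits -> l1_idx = 3
  next 2 bits -> l2_idx = 2
  bottom 3 bits -> offset = 7

Answer: 3 2 7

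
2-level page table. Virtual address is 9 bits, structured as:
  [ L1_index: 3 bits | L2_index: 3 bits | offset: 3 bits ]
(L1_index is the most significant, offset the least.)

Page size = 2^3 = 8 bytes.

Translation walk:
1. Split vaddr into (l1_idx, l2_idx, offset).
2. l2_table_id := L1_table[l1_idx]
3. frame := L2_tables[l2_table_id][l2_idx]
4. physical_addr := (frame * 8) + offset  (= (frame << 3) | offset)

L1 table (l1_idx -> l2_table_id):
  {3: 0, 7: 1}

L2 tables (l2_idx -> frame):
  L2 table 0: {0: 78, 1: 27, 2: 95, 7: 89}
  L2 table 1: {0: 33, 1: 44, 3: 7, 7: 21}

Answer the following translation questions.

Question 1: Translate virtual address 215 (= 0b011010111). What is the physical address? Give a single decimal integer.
Answer: 767

Derivation:
vaddr = 215 = 0b011010111
Split: l1_idx=3, l2_idx=2, offset=7
L1[3] = 0
L2[0][2] = 95
paddr = 95 * 8 + 7 = 767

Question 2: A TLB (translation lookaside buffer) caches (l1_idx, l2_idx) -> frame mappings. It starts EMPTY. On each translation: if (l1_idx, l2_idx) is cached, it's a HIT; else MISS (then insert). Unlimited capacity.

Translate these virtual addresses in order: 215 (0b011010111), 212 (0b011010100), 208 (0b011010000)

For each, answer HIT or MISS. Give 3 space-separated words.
vaddr=215: (3,2) not in TLB -> MISS, insert
vaddr=212: (3,2) in TLB -> HIT
vaddr=208: (3,2) in TLB -> HIT

Answer: MISS HIT HIT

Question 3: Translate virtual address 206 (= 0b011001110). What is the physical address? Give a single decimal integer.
Answer: 222

Derivation:
vaddr = 206 = 0b011001110
Split: l1_idx=3, l2_idx=1, offset=6
L1[3] = 0
L2[0][1] = 27
paddr = 27 * 8 + 6 = 222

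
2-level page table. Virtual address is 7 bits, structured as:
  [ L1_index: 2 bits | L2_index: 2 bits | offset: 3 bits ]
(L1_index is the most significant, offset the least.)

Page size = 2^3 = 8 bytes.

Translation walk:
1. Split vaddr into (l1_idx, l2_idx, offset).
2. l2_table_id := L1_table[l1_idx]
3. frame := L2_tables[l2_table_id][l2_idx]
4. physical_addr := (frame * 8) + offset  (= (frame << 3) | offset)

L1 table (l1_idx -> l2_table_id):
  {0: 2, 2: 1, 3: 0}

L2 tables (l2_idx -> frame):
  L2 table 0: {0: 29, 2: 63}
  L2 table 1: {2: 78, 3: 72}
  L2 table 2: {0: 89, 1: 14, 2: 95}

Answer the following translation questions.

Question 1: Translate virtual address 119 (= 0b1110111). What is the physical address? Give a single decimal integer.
Answer: 511

Derivation:
vaddr = 119 = 0b1110111
Split: l1_idx=3, l2_idx=2, offset=7
L1[3] = 0
L2[0][2] = 63
paddr = 63 * 8 + 7 = 511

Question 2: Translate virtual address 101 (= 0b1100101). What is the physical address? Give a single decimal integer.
Answer: 237

Derivation:
vaddr = 101 = 0b1100101
Split: l1_idx=3, l2_idx=0, offset=5
L1[3] = 0
L2[0][0] = 29
paddr = 29 * 8 + 5 = 237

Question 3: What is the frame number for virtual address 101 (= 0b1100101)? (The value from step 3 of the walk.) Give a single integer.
Answer: 29

Derivation:
vaddr = 101: l1_idx=3, l2_idx=0
L1[3] = 0; L2[0][0] = 29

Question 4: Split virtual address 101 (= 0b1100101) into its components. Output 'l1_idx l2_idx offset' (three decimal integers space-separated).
Answer: 3 0 5

Derivation:
vaddr = 101 = 0b1100101
  top 2 bits -> l1_idx = 3
  next 2 bits -> l2_idx = 0
  bottom 3 bits -> offset = 5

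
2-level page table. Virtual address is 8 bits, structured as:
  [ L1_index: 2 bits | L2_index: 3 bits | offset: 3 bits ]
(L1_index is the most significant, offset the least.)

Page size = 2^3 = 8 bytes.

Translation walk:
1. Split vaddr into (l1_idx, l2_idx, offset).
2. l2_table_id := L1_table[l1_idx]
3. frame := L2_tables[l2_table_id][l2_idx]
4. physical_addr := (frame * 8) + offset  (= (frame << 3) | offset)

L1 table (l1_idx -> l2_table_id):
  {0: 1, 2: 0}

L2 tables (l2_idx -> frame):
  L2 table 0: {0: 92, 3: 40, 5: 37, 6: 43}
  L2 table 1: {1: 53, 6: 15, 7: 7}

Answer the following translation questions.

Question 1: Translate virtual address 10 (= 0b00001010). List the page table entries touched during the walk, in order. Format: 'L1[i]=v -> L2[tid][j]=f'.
Answer: L1[0]=1 -> L2[1][1]=53

Derivation:
vaddr = 10 = 0b00001010
Split: l1_idx=0, l2_idx=1, offset=2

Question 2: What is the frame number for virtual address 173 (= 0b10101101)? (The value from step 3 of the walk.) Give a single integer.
vaddr = 173: l1_idx=2, l2_idx=5
L1[2] = 0; L2[0][5] = 37

Answer: 37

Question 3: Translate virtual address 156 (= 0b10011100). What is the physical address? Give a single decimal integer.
vaddr = 156 = 0b10011100
Split: l1_idx=2, l2_idx=3, offset=4
L1[2] = 0
L2[0][3] = 40
paddr = 40 * 8 + 4 = 324

Answer: 324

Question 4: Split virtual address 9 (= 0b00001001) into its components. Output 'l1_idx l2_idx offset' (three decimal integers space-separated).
Answer: 0 1 1

Derivation:
vaddr = 9 = 0b00001001
  top 2 bits -> l1_idx = 0
  next 3 bits -> l2_idx = 1
  bottom 3 bits -> offset = 1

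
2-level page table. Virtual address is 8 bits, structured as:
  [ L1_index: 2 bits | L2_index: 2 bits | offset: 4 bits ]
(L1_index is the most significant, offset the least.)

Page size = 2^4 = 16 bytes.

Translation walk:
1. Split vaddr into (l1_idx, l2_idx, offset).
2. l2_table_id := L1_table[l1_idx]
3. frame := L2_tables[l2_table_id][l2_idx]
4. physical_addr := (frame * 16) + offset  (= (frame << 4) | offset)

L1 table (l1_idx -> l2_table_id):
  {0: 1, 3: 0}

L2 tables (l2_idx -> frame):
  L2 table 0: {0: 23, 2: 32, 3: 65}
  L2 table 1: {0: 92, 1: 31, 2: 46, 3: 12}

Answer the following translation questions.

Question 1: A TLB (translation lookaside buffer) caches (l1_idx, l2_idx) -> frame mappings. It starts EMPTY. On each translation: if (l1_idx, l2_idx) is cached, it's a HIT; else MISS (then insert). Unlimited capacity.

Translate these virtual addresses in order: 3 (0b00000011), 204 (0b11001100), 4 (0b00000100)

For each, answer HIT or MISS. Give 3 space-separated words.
Answer: MISS MISS HIT

Derivation:
vaddr=3: (0,0) not in TLB -> MISS, insert
vaddr=204: (3,0) not in TLB -> MISS, insert
vaddr=4: (0,0) in TLB -> HIT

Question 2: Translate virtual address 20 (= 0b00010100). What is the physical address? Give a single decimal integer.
vaddr = 20 = 0b00010100
Split: l1_idx=0, l2_idx=1, offset=4
L1[0] = 1
L2[1][1] = 31
paddr = 31 * 16 + 4 = 500

Answer: 500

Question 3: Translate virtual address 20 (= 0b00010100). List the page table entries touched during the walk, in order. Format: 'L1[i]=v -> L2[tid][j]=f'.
vaddr = 20 = 0b00010100
Split: l1_idx=0, l2_idx=1, offset=4

Answer: L1[0]=1 -> L2[1][1]=31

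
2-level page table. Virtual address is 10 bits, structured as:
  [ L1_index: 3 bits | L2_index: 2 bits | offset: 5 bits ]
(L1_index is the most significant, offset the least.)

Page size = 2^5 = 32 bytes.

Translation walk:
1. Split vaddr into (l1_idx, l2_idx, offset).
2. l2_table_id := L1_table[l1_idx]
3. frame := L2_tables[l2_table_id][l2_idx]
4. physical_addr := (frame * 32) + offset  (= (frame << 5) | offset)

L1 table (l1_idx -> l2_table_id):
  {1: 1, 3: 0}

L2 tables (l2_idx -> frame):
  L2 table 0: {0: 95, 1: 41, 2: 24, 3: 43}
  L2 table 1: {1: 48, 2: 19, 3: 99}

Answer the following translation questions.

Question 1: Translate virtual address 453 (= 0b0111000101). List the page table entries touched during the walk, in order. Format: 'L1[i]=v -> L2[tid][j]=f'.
vaddr = 453 = 0b0111000101
Split: l1_idx=3, l2_idx=2, offset=5

Answer: L1[3]=0 -> L2[0][2]=24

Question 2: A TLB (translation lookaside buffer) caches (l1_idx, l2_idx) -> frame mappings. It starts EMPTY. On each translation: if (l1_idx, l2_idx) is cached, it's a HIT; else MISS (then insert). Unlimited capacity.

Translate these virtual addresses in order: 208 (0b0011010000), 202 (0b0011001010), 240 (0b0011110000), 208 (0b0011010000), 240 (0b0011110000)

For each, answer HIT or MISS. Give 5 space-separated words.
Answer: MISS HIT MISS HIT HIT

Derivation:
vaddr=208: (1,2) not in TLB -> MISS, insert
vaddr=202: (1,2) in TLB -> HIT
vaddr=240: (1,3) not in TLB -> MISS, insert
vaddr=208: (1,2) in TLB -> HIT
vaddr=240: (1,3) in TLB -> HIT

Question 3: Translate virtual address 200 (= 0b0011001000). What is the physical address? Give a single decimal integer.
vaddr = 200 = 0b0011001000
Split: l1_idx=1, l2_idx=2, offset=8
L1[1] = 1
L2[1][2] = 19
paddr = 19 * 32 + 8 = 616

Answer: 616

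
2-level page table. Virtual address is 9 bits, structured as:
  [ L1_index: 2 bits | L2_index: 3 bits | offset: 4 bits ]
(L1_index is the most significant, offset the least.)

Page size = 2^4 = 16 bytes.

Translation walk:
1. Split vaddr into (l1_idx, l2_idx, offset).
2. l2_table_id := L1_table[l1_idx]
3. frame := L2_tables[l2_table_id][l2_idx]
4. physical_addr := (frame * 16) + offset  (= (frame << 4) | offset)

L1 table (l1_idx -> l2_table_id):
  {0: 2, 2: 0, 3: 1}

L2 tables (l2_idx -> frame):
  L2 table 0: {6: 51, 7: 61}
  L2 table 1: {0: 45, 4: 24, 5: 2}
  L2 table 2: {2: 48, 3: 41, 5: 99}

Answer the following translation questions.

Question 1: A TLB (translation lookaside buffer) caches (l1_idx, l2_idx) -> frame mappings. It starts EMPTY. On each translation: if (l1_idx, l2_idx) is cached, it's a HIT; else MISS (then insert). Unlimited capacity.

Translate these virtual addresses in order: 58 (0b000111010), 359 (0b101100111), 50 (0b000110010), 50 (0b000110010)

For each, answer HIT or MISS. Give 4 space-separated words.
Answer: MISS MISS HIT HIT

Derivation:
vaddr=58: (0,3) not in TLB -> MISS, insert
vaddr=359: (2,6) not in TLB -> MISS, insert
vaddr=50: (0,3) in TLB -> HIT
vaddr=50: (0,3) in TLB -> HIT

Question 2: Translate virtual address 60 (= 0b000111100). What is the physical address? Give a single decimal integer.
vaddr = 60 = 0b000111100
Split: l1_idx=0, l2_idx=3, offset=12
L1[0] = 2
L2[2][3] = 41
paddr = 41 * 16 + 12 = 668

Answer: 668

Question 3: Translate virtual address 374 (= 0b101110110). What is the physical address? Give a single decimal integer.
vaddr = 374 = 0b101110110
Split: l1_idx=2, l2_idx=7, offset=6
L1[2] = 0
L2[0][7] = 61
paddr = 61 * 16 + 6 = 982

Answer: 982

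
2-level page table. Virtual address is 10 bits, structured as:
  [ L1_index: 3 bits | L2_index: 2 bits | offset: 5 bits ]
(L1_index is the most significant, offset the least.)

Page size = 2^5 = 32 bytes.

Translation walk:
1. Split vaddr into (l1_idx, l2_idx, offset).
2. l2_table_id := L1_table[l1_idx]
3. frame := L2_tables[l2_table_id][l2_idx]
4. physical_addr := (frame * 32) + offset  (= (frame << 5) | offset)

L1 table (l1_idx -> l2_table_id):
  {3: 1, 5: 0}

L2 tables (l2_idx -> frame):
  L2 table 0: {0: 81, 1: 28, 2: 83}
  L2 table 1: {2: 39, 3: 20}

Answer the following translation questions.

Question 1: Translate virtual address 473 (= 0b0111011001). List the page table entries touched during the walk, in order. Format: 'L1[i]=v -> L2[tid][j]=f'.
Answer: L1[3]=1 -> L2[1][2]=39

Derivation:
vaddr = 473 = 0b0111011001
Split: l1_idx=3, l2_idx=2, offset=25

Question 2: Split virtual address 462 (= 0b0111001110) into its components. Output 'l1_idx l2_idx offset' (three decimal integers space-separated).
Answer: 3 2 14

Derivation:
vaddr = 462 = 0b0111001110
  top 3 bits -> l1_idx = 3
  next 2 bits -> l2_idx = 2
  bottom 5 bits -> offset = 14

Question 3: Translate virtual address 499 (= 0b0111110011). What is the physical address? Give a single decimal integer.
Answer: 659

Derivation:
vaddr = 499 = 0b0111110011
Split: l1_idx=3, l2_idx=3, offset=19
L1[3] = 1
L2[1][3] = 20
paddr = 20 * 32 + 19 = 659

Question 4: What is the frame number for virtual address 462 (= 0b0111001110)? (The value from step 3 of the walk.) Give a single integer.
vaddr = 462: l1_idx=3, l2_idx=2
L1[3] = 1; L2[1][2] = 39

Answer: 39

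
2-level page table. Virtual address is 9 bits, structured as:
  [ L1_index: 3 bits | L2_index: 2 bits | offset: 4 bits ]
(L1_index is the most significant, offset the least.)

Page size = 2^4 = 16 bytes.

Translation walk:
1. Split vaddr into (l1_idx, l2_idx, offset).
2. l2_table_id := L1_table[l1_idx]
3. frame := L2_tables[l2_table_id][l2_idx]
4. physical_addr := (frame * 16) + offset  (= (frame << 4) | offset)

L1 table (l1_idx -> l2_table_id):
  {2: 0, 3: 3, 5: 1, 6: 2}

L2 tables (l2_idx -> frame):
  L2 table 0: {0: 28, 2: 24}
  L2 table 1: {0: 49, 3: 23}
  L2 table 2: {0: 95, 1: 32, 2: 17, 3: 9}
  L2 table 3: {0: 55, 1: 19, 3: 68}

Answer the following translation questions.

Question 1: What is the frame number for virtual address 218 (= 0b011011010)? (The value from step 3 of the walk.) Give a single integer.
Answer: 19

Derivation:
vaddr = 218: l1_idx=3, l2_idx=1
L1[3] = 3; L2[3][1] = 19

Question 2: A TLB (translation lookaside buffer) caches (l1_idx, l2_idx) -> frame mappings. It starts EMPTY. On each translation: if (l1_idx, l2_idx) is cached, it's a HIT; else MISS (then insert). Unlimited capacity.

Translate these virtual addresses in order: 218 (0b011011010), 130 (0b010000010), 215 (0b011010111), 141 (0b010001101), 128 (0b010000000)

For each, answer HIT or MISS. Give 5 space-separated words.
Answer: MISS MISS HIT HIT HIT

Derivation:
vaddr=218: (3,1) not in TLB -> MISS, insert
vaddr=130: (2,0) not in TLB -> MISS, insert
vaddr=215: (3,1) in TLB -> HIT
vaddr=141: (2,0) in TLB -> HIT
vaddr=128: (2,0) in TLB -> HIT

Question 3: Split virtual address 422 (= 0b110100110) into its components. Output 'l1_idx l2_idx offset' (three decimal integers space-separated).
Answer: 6 2 6

Derivation:
vaddr = 422 = 0b110100110
  top 3 bits -> l1_idx = 6
  next 2 bits -> l2_idx = 2
  bottom 4 bits -> offset = 6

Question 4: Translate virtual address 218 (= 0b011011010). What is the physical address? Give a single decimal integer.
Answer: 314

Derivation:
vaddr = 218 = 0b011011010
Split: l1_idx=3, l2_idx=1, offset=10
L1[3] = 3
L2[3][1] = 19
paddr = 19 * 16 + 10 = 314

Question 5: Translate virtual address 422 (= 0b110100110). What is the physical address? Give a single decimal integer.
vaddr = 422 = 0b110100110
Split: l1_idx=6, l2_idx=2, offset=6
L1[6] = 2
L2[2][2] = 17
paddr = 17 * 16 + 6 = 278

Answer: 278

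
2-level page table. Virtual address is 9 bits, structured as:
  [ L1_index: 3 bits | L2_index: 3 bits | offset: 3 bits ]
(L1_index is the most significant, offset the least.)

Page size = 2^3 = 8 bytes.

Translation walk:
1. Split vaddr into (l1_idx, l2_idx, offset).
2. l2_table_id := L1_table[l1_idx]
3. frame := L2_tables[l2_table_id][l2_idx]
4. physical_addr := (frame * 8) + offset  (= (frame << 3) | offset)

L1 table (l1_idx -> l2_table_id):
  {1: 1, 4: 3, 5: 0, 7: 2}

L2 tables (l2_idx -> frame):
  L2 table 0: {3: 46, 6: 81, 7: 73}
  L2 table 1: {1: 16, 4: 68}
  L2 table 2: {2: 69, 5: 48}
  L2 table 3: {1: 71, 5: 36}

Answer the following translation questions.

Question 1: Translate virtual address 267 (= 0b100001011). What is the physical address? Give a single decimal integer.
vaddr = 267 = 0b100001011
Split: l1_idx=4, l2_idx=1, offset=3
L1[4] = 3
L2[3][1] = 71
paddr = 71 * 8 + 3 = 571

Answer: 571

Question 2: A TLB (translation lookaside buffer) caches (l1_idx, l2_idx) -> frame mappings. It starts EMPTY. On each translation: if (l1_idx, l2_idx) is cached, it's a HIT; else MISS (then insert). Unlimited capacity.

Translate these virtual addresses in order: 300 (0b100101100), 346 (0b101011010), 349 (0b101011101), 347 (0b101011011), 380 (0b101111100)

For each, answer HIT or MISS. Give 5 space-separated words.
vaddr=300: (4,5) not in TLB -> MISS, insert
vaddr=346: (5,3) not in TLB -> MISS, insert
vaddr=349: (5,3) in TLB -> HIT
vaddr=347: (5,3) in TLB -> HIT
vaddr=380: (5,7) not in TLB -> MISS, insert

Answer: MISS MISS HIT HIT MISS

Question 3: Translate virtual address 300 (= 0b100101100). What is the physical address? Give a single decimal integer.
Answer: 292

Derivation:
vaddr = 300 = 0b100101100
Split: l1_idx=4, l2_idx=5, offset=4
L1[4] = 3
L2[3][5] = 36
paddr = 36 * 8 + 4 = 292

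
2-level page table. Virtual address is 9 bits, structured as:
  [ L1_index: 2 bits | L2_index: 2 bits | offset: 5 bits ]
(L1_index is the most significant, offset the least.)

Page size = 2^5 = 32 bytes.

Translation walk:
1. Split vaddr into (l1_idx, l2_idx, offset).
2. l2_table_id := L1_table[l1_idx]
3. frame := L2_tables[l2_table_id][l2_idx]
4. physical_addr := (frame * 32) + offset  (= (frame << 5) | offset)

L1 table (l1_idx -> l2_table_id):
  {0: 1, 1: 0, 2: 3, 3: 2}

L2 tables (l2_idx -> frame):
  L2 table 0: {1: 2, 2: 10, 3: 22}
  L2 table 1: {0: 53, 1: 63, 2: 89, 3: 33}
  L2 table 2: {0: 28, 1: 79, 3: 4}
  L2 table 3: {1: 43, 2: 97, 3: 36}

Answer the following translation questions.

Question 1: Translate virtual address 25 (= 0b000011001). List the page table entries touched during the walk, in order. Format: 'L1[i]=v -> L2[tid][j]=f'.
Answer: L1[0]=1 -> L2[1][0]=53

Derivation:
vaddr = 25 = 0b000011001
Split: l1_idx=0, l2_idx=0, offset=25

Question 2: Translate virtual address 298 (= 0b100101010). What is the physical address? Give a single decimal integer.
vaddr = 298 = 0b100101010
Split: l1_idx=2, l2_idx=1, offset=10
L1[2] = 3
L2[3][1] = 43
paddr = 43 * 32 + 10 = 1386

Answer: 1386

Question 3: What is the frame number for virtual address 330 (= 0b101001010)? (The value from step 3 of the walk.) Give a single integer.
Answer: 97

Derivation:
vaddr = 330: l1_idx=2, l2_idx=2
L1[2] = 3; L2[3][2] = 97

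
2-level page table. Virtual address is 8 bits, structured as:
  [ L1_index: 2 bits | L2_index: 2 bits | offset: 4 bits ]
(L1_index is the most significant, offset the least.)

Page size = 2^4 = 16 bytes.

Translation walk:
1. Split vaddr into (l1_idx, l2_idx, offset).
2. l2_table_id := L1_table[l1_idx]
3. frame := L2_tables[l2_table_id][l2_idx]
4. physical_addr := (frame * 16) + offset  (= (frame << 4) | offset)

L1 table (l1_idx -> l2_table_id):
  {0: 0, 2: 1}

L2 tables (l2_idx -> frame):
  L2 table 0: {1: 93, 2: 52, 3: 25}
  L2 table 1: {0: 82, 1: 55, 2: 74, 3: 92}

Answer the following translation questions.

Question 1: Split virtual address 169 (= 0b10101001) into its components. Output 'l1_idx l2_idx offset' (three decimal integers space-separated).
Answer: 2 2 9

Derivation:
vaddr = 169 = 0b10101001
  top 2 bits -> l1_idx = 2
  next 2 bits -> l2_idx = 2
  bottom 4 bits -> offset = 9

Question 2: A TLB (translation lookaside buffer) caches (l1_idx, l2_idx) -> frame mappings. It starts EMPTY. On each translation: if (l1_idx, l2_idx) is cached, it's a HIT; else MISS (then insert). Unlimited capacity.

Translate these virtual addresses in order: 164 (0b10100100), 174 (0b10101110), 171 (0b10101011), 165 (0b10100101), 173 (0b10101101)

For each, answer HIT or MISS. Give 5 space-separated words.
Answer: MISS HIT HIT HIT HIT

Derivation:
vaddr=164: (2,2) not in TLB -> MISS, insert
vaddr=174: (2,2) in TLB -> HIT
vaddr=171: (2,2) in TLB -> HIT
vaddr=165: (2,2) in TLB -> HIT
vaddr=173: (2,2) in TLB -> HIT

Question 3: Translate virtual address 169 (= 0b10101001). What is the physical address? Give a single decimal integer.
vaddr = 169 = 0b10101001
Split: l1_idx=2, l2_idx=2, offset=9
L1[2] = 1
L2[1][2] = 74
paddr = 74 * 16 + 9 = 1193

Answer: 1193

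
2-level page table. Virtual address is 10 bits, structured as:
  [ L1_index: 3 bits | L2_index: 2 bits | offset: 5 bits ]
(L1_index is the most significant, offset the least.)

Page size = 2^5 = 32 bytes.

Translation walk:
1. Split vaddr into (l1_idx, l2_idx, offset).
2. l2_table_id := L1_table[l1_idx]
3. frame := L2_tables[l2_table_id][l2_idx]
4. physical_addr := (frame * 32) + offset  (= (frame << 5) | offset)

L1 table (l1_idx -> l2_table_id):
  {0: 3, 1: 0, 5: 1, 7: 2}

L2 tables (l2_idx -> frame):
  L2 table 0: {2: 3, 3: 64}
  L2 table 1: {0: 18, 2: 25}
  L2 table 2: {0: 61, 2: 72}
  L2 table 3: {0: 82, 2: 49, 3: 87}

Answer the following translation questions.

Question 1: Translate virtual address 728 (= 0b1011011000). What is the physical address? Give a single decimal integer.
vaddr = 728 = 0b1011011000
Split: l1_idx=5, l2_idx=2, offset=24
L1[5] = 1
L2[1][2] = 25
paddr = 25 * 32 + 24 = 824

Answer: 824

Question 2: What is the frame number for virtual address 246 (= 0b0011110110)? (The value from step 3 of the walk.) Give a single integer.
vaddr = 246: l1_idx=1, l2_idx=3
L1[1] = 0; L2[0][3] = 64

Answer: 64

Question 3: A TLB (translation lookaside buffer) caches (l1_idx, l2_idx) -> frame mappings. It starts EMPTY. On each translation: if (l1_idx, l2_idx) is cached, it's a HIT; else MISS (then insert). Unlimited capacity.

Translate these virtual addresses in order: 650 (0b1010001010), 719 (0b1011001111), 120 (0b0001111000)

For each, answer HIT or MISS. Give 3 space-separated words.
Answer: MISS MISS MISS

Derivation:
vaddr=650: (5,0) not in TLB -> MISS, insert
vaddr=719: (5,2) not in TLB -> MISS, insert
vaddr=120: (0,3) not in TLB -> MISS, insert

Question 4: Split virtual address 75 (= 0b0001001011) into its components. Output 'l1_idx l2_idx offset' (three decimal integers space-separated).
vaddr = 75 = 0b0001001011
  top 3 bits -> l1_idx = 0
  next 2 bits -> l2_idx = 2
  bottom 5 bits -> offset = 11

Answer: 0 2 11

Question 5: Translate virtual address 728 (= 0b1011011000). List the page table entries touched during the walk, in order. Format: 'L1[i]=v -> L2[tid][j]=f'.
vaddr = 728 = 0b1011011000
Split: l1_idx=5, l2_idx=2, offset=24

Answer: L1[5]=1 -> L2[1][2]=25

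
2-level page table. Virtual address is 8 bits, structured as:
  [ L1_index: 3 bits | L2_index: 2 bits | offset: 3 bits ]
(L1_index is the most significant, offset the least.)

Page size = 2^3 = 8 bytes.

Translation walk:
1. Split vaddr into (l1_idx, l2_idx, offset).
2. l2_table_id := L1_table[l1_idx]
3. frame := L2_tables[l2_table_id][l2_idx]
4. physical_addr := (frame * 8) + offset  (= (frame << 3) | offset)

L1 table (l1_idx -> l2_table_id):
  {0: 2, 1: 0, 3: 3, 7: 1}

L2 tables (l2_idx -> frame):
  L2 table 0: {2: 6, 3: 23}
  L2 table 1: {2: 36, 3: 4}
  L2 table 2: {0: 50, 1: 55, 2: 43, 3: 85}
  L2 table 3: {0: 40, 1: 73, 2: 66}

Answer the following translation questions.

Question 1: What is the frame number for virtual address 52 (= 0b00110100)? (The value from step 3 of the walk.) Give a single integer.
Answer: 6

Derivation:
vaddr = 52: l1_idx=1, l2_idx=2
L1[1] = 0; L2[0][2] = 6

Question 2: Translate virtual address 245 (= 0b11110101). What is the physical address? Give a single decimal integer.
vaddr = 245 = 0b11110101
Split: l1_idx=7, l2_idx=2, offset=5
L1[7] = 1
L2[1][2] = 36
paddr = 36 * 8 + 5 = 293

Answer: 293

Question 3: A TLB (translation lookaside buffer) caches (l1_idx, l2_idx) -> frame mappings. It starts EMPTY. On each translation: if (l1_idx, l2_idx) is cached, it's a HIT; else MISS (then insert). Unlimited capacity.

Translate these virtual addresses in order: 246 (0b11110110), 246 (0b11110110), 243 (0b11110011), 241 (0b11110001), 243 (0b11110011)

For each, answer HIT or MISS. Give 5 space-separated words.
Answer: MISS HIT HIT HIT HIT

Derivation:
vaddr=246: (7,2) not in TLB -> MISS, insert
vaddr=246: (7,2) in TLB -> HIT
vaddr=243: (7,2) in TLB -> HIT
vaddr=241: (7,2) in TLB -> HIT
vaddr=243: (7,2) in TLB -> HIT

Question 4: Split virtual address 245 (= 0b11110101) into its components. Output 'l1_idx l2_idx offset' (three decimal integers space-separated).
vaddr = 245 = 0b11110101
  top 3 bits -> l1_idx = 7
  next 2 bits -> l2_idx = 2
  bottom 3 bits -> offset = 5

Answer: 7 2 5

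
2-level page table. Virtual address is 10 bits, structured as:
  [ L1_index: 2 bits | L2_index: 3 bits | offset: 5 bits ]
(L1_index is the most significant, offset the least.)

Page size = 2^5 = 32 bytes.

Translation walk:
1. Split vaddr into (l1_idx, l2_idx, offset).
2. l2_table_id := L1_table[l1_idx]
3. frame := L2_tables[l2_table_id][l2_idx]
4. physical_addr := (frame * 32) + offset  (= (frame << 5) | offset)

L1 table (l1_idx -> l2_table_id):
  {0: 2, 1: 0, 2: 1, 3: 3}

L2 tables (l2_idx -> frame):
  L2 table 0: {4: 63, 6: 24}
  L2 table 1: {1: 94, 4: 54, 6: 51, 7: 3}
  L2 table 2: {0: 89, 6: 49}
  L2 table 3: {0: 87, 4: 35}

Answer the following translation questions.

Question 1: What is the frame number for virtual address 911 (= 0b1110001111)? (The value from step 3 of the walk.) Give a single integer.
vaddr = 911: l1_idx=3, l2_idx=4
L1[3] = 3; L2[3][4] = 35

Answer: 35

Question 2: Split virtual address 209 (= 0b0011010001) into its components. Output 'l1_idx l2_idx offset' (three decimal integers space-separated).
vaddr = 209 = 0b0011010001
  top 2 bits -> l1_idx = 0
  next 3 bits -> l2_idx = 6
  bottom 5 bits -> offset = 17

Answer: 0 6 17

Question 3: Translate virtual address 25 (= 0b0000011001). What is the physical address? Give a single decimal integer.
vaddr = 25 = 0b0000011001
Split: l1_idx=0, l2_idx=0, offset=25
L1[0] = 2
L2[2][0] = 89
paddr = 89 * 32 + 25 = 2873

Answer: 2873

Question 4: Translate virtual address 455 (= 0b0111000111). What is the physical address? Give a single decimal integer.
vaddr = 455 = 0b0111000111
Split: l1_idx=1, l2_idx=6, offset=7
L1[1] = 0
L2[0][6] = 24
paddr = 24 * 32 + 7 = 775

Answer: 775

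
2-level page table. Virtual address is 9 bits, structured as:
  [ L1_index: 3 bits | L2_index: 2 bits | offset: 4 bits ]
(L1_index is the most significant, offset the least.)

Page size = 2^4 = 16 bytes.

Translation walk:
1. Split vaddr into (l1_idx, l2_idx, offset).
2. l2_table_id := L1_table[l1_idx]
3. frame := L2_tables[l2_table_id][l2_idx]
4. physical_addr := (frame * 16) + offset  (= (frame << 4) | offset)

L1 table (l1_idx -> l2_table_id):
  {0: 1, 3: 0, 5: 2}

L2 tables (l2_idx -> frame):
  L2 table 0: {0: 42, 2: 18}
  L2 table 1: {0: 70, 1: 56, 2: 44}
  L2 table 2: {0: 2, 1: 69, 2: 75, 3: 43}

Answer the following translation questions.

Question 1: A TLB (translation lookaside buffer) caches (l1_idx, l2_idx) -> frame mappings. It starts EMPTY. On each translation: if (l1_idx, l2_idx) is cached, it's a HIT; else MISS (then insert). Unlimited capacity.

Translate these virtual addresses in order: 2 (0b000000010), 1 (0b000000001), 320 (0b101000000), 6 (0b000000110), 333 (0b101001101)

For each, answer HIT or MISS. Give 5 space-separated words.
vaddr=2: (0,0) not in TLB -> MISS, insert
vaddr=1: (0,0) in TLB -> HIT
vaddr=320: (5,0) not in TLB -> MISS, insert
vaddr=6: (0,0) in TLB -> HIT
vaddr=333: (5,0) in TLB -> HIT

Answer: MISS HIT MISS HIT HIT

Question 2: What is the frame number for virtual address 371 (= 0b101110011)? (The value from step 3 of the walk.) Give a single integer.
Answer: 43

Derivation:
vaddr = 371: l1_idx=5, l2_idx=3
L1[5] = 2; L2[2][3] = 43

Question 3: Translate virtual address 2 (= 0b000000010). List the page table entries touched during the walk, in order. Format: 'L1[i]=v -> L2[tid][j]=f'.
vaddr = 2 = 0b000000010
Split: l1_idx=0, l2_idx=0, offset=2

Answer: L1[0]=1 -> L2[1][0]=70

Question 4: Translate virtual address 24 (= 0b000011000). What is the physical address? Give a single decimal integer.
vaddr = 24 = 0b000011000
Split: l1_idx=0, l2_idx=1, offset=8
L1[0] = 1
L2[1][1] = 56
paddr = 56 * 16 + 8 = 904

Answer: 904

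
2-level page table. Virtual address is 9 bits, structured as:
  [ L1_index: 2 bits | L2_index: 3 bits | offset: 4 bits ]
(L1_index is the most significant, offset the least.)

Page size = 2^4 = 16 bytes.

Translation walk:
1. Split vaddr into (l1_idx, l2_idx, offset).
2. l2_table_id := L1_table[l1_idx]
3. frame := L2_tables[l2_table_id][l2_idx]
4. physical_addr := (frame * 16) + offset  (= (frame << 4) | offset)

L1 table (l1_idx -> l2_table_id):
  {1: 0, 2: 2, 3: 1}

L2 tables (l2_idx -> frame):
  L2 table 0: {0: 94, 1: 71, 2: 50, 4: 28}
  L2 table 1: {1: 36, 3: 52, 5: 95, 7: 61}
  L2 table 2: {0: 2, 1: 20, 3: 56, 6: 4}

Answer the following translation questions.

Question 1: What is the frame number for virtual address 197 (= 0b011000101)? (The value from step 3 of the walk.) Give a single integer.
vaddr = 197: l1_idx=1, l2_idx=4
L1[1] = 0; L2[0][4] = 28

Answer: 28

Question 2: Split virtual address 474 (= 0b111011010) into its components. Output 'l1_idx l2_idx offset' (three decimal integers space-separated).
vaddr = 474 = 0b111011010
  top 2 bits -> l1_idx = 3
  next 3 bits -> l2_idx = 5
  bottom 4 bits -> offset = 10

Answer: 3 5 10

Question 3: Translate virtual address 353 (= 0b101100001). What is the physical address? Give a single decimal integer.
Answer: 65

Derivation:
vaddr = 353 = 0b101100001
Split: l1_idx=2, l2_idx=6, offset=1
L1[2] = 2
L2[2][6] = 4
paddr = 4 * 16 + 1 = 65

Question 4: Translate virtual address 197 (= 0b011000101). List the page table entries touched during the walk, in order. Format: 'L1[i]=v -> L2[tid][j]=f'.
Answer: L1[1]=0 -> L2[0][4]=28

Derivation:
vaddr = 197 = 0b011000101
Split: l1_idx=1, l2_idx=4, offset=5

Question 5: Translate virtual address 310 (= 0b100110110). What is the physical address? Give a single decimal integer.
Answer: 902

Derivation:
vaddr = 310 = 0b100110110
Split: l1_idx=2, l2_idx=3, offset=6
L1[2] = 2
L2[2][3] = 56
paddr = 56 * 16 + 6 = 902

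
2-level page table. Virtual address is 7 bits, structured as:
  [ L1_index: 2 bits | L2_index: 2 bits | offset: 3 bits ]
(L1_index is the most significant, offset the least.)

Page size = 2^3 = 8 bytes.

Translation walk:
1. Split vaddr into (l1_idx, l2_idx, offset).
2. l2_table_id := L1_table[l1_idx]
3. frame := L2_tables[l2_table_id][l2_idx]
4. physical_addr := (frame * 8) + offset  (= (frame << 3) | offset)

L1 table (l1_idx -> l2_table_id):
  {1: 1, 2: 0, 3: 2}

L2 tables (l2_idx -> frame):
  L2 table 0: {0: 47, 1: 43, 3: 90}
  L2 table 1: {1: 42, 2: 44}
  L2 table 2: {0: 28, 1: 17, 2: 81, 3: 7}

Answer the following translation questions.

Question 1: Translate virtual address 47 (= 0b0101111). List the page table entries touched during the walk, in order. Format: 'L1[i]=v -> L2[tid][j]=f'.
Answer: L1[1]=1 -> L2[1][1]=42

Derivation:
vaddr = 47 = 0b0101111
Split: l1_idx=1, l2_idx=1, offset=7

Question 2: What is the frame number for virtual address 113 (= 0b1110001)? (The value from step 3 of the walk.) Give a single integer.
Answer: 81

Derivation:
vaddr = 113: l1_idx=3, l2_idx=2
L1[3] = 2; L2[2][2] = 81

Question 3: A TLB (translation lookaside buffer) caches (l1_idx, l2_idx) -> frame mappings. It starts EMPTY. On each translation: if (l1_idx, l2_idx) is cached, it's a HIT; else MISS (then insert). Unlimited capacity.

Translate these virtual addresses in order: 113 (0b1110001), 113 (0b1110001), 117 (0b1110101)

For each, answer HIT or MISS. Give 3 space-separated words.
vaddr=113: (3,2) not in TLB -> MISS, insert
vaddr=113: (3,2) in TLB -> HIT
vaddr=117: (3,2) in TLB -> HIT

Answer: MISS HIT HIT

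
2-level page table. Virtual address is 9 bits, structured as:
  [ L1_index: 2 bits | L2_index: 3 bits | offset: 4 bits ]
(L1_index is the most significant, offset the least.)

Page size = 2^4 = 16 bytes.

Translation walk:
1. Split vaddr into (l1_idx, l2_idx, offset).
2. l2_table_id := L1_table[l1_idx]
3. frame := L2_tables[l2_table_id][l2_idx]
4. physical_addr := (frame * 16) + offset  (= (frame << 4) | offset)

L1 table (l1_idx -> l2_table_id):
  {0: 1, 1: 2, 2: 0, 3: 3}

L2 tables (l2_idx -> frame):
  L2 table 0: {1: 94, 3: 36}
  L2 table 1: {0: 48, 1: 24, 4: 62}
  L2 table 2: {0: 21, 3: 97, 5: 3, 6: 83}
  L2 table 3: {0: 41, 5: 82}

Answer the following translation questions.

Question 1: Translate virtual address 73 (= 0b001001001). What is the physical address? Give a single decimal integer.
vaddr = 73 = 0b001001001
Split: l1_idx=0, l2_idx=4, offset=9
L1[0] = 1
L2[1][4] = 62
paddr = 62 * 16 + 9 = 1001

Answer: 1001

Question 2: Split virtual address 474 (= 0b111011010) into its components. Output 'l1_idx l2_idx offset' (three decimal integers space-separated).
Answer: 3 5 10

Derivation:
vaddr = 474 = 0b111011010
  top 2 bits -> l1_idx = 3
  next 3 bits -> l2_idx = 5
  bottom 4 bits -> offset = 10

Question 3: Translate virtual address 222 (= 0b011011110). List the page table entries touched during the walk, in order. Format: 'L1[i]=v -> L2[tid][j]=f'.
vaddr = 222 = 0b011011110
Split: l1_idx=1, l2_idx=5, offset=14

Answer: L1[1]=2 -> L2[2][5]=3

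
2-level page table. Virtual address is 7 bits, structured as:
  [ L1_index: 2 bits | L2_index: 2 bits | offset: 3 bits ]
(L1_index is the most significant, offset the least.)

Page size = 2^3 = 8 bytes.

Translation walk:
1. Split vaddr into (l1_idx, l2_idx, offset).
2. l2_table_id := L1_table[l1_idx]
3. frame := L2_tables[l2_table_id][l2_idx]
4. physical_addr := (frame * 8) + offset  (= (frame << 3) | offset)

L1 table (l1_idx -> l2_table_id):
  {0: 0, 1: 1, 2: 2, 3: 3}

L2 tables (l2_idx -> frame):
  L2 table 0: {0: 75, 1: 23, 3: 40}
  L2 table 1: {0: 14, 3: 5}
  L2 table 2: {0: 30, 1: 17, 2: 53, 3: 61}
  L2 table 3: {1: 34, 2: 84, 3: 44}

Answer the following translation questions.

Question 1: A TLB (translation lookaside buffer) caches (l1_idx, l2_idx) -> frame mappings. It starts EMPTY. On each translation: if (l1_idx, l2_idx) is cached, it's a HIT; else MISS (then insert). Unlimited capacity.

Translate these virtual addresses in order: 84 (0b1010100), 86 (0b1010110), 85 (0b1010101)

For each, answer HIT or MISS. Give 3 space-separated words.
Answer: MISS HIT HIT

Derivation:
vaddr=84: (2,2) not in TLB -> MISS, insert
vaddr=86: (2,2) in TLB -> HIT
vaddr=85: (2,2) in TLB -> HIT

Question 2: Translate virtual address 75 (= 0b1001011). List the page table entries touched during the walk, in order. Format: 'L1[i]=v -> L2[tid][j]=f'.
Answer: L1[2]=2 -> L2[2][1]=17

Derivation:
vaddr = 75 = 0b1001011
Split: l1_idx=2, l2_idx=1, offset=3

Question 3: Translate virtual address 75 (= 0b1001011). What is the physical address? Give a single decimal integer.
Answer: 139

Derivation:
vaddr = 75 = 0b1001011
Split: l1_idx=2, l2_idx=1, offset=3
L1[2] = 2
L2[2][1] = 17
paddr = 17 * 8 + 3 = 139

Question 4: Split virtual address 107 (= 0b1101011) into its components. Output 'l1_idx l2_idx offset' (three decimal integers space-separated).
Answer: 3 1 3

Derivation:
vaddr = 107 = 0b1101011
  top 2 bits -> l1_idx = 3
  next 2 bits -> l2_idx = 1
  bottom 3 bits -> offset = 3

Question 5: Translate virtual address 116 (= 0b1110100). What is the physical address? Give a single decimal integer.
Answer: 676

Derivation:
vaddr = 116 = 0b1110100
Split: l1_idx=3, l2_idx=2, offset=4
L1[3] = 3
L2[3][2] = 84
paddr = 84 * 8 + 4 = 676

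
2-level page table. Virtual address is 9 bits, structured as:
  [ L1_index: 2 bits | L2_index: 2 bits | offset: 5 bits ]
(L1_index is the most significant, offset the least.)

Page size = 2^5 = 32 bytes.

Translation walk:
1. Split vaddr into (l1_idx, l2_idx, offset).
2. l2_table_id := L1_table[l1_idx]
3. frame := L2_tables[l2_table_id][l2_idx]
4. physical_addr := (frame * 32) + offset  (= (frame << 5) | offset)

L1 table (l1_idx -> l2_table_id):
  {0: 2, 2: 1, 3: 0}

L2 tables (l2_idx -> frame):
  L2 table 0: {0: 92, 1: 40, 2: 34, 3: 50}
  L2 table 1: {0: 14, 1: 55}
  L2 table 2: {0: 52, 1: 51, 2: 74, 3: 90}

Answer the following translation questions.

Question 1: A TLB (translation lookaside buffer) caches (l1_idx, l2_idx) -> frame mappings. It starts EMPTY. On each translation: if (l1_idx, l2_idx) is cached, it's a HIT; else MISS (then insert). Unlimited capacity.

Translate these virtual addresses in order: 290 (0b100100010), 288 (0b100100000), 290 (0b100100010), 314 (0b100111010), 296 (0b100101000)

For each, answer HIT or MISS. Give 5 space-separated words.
vaddr=290: (2,1) not in TLB -> MISS, insert
vaddr=288: (2,1) in TLB -> HIT
vaddr=290: (2,1) in TLB -> HIT
vaddr=314: (2,1) in TLB -> HIT
vaddr=296: (2,1) in TLB -> HIT

Answer: MISS HIT HIT HIT HIT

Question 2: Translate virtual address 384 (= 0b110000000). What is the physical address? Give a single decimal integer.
vaddr = 384 = 0b110000000
Split: l1_idx=3, l2_idx=0, offset=0
L1[3] = 0
L2[0][0] = 92
paddr = 92 * 32 + 0 = 2944

Answer: 2944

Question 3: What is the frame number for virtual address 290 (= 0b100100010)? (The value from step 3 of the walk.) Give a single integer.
vaddr = 290: l1_idx=2, l2_idx=1
L1[2] = 1; L2[1][1] = 55

Answer: 55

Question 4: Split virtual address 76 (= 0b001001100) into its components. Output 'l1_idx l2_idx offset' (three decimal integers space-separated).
Answer: 0 2 12

Derivation:
vaddr = 76 = 0b001001100
  top 2 bits -> l1_idx = 0
  next 2 bits -> l2_idx = 2
  bottom 5 bits -> offset = 12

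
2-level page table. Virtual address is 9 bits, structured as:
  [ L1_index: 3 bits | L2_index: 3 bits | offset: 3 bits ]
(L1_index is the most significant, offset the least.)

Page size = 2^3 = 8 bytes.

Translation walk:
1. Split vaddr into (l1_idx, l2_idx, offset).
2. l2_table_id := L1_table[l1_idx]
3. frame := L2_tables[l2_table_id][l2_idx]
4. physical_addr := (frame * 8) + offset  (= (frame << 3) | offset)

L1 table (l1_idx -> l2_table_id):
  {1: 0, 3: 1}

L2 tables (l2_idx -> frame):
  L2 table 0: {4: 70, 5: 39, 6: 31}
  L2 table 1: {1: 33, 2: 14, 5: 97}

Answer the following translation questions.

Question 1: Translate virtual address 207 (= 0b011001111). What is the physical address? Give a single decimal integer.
vaddr = 207 = 0b011001111
Split: l1_idx=3, l2_idx=1, offset=7
L1[3] = 1
L2[1][1] = 33
paddr = 33 * 8 + 7 = 271

Answer: 271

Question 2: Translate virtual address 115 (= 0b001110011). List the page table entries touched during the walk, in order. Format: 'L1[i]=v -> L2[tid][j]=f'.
vaddr = 115 = 0b001110011
Split: l1_idx=1, l2_idx=6, offset=3

Answer: L1[1]=0 -> L2[0][6]=31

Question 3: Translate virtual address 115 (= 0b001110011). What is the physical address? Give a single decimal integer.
vaddr = 115 = 0b001110011
Split: l1_idx=1, l2_idx=6, offset=3
L1[1] = 0
L2[0][6] = 31
paddr = 31 * 8 + 3 = 251

Answer: 251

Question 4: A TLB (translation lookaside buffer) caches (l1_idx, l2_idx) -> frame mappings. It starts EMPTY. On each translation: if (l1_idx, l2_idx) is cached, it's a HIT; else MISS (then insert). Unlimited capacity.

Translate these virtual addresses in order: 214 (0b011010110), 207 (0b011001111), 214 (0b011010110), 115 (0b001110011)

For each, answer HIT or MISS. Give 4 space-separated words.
Answer: MISS MISS HIT MISS

Derivation:
vaddr=214: (3,2) not in TLB -> MISS, insert
vaddr=207: (3,1) not in TLB -> MISS, insert
vaddr=214: (3,2) in TLB -> HIT
vaddr=115: (1,6) not in TLB -> MISS, insert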